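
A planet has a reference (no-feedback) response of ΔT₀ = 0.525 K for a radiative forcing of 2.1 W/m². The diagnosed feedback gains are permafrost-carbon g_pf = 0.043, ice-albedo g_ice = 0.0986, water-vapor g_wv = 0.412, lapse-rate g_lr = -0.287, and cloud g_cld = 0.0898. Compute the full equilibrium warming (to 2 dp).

0.82 K

Total gain g = 0.043 + 0.0986 + 0.412 − 0.287 + 0.0898 = 0.3564.
Amplification A = 1/(1 − 0.3564) = 1.554.
ΔT = 0.525 × 1.554 = 0.82 K.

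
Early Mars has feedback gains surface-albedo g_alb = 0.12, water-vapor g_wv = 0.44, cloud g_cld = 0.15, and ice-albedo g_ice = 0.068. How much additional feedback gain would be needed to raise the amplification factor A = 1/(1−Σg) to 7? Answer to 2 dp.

0.08

Current total gain = 0.778.
Target gain for A = 7: g* = 1 − 1/7 = 0.8571.
Additional gain needed = 0.8571 − 0.778 = 0.08.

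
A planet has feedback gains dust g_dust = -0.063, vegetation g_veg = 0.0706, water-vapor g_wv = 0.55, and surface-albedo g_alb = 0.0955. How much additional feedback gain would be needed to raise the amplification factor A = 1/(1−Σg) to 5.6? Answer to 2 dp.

0.17

Current total gain = 0.6531.
Target gain for A = 5.6: g* = 1 − 1/5.6 = 0.8214.
Additional gain needed = 0.8214 − 0.6531 = 0.17.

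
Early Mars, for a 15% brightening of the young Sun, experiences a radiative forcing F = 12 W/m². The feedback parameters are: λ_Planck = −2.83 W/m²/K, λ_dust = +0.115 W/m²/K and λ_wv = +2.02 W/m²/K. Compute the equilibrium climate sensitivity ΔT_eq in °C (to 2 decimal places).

17.27 °C

Net feedback parameter λ = (−2.83) + (+0.115) + (+2.02) = -0.695 W/m²/K.
ΔT = −F/λ = −12/(-0.695) = 17.27 °C.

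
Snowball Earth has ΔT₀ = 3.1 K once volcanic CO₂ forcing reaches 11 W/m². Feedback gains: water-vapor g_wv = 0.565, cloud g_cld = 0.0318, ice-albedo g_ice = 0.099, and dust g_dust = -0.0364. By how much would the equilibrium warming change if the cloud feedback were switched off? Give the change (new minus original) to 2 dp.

Original: g = 0.6594, ΔT = 3.1/(1−0.6594) = 9.1016 K.
Without cloud: g' = 0.6276, ΔT' = 3.1/(1−0.6276) = 8.3244 K.
Change = 8.3244 − 9.1016 = -0.78 K.

-0.78 K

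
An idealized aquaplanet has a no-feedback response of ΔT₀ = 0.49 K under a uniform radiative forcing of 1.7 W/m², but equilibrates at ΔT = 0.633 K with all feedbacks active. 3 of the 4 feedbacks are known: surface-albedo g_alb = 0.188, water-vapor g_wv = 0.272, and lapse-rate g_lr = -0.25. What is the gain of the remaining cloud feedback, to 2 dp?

0.02

Amplification A = ΔT/ΔT₀ = 0.633/0.49 = 1.292.
Total gain g = 1 − 1/A = 1 − 1/1.292 = 0.226.
Known gains sum to 0.188 + 0.272 − 0.25 = 0.21.
g_cld = 0.226 − 0.21 = 0.02.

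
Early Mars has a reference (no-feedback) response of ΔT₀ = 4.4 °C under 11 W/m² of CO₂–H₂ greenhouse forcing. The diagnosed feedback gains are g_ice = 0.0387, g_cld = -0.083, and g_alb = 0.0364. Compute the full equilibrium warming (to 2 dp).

Total gain g = 0.0387 − 0.083 + 0.0364 = -0.0079.
Amplification A = 1/(1 + 0.0079) = 0.9922.
ΔT = 4.4 × 0.9922 = 4.37 °C.

4.37 °C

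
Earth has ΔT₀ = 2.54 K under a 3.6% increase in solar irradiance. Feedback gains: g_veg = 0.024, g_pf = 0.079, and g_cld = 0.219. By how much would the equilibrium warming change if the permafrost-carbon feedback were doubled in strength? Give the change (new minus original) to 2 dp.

0.49 K

Original: g = 0.322, ΔT = 2.54/(1−0.322) = 3.7463 K.
With doubled permafrost-carbon: g' = 0.401, ΔT' = 2.54/(1−0.401) = 4.2404 K.
Change = 4.2404 − 3.7463 = 0.49 K.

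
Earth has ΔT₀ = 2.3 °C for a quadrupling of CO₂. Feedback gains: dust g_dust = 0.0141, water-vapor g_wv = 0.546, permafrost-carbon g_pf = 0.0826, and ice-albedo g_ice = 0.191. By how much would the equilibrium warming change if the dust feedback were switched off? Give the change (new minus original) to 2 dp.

-1.08 °C

Original: g = 0.8337, ΔT = 2.3/(1−0.8337) = 13.8304 °C.
Without dust: g' = 0.8196, ΔT' = 2.3/(1−0.8196) = 12.7494 °C.
Change = 12.7494 − 13.8304 = -1.08 °C.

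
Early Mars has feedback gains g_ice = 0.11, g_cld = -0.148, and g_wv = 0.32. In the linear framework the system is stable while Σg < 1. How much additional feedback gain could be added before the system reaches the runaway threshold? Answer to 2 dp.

Current total gain = 0.11 − 0.148 + 0.32 = 0.282.
Margin to runaway = 1 − 0.282 = 0.72.

0.72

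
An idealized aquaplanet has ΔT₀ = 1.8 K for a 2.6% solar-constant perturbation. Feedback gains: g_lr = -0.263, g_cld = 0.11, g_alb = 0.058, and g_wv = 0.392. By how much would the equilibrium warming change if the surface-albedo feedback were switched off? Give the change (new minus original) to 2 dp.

Original: g = 0.297, ΔT = 1.8/(1−0.297) = 2.5605 K.
Without surface-albedo: g' = 0.239, ΔT' = 1.8/(1−0.239) = 2.3653 K.
Change = 2.3653 − 2.5605 = -0.20 K.

-0.20 K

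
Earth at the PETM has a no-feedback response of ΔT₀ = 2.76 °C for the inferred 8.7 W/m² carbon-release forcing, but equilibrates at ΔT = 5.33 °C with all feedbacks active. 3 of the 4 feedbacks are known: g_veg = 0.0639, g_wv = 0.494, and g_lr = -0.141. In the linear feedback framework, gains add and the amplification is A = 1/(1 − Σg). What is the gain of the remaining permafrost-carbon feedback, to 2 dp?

Amplification A = ΔT/ΔT₀ = 5.33/2.76 = 1.931.
Total gain g = 1 − 1/A = 1 − 1/1.931 = 0.4821.
Known gains sum to 0.0639 + 0.494 − 0.141 = 0.4169.
g_pf = 0.4821 − 0.4169 = 0.07.

0.07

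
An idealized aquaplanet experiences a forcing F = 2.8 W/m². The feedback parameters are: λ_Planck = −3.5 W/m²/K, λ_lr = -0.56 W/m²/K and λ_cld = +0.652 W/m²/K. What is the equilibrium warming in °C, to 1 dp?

Net feedback parameter λ = (−3.5) + (-0.56) + (+0.652) = -3.408 W/m²/K.
ΔT = −F/λ = −2.8/(-3.408) = 0.8 °C.

0.8 °C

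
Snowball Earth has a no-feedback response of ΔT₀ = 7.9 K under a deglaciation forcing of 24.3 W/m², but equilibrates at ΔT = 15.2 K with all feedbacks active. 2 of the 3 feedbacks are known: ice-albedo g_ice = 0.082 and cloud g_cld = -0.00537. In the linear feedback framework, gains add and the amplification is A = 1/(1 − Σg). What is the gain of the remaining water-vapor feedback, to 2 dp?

Amplification A = ΔT/ΔT₀ = 15.2/7.9 = 1.924.
Total gain g = 1 − 1/A = 1 − 1/1.924 = 0.4802.
Known gains sum to 0.082 − 0.00537 = 0.07663.
g_wv = 0.4802 − 0.07663 = 0.40.

0.40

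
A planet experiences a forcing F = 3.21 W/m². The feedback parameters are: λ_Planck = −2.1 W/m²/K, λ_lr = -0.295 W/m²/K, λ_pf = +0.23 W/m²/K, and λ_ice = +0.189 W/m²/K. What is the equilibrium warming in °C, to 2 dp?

1.62 °C

Net feedback parameter λ = (−2.1) + (-0.295) + (+0.23) + (+0.189) = -1.976 W/m²/K.
ΔT = −F/λ = −3.21/(-1.976) = 1.62 °C.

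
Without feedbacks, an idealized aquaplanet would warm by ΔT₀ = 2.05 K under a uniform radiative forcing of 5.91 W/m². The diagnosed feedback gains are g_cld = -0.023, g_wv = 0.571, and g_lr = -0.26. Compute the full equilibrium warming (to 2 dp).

Total gain g = -0.023 + 0.571 − 0.26 = 0.288.
Amplification A = 1/(1 − 0.288) = 1.404.
ΔT = 2.05 × 1.404 = 2.88 K.

2.88 K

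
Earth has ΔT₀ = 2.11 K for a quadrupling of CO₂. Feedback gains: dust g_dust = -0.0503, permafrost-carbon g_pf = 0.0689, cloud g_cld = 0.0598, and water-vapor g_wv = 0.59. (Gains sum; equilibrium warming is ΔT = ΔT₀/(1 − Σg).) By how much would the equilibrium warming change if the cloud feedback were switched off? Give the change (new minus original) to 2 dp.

-0.97 K

Original: g = 0.6684, ΔT = 2.11/(1−0.6684) = 6.3631 K.
Without cloud: g' = 0.6086, ΔT' = 2.11/(1−0.6086) = 5.3909 K.
Change = 5.3909 − 6.3631 = -0.97 K.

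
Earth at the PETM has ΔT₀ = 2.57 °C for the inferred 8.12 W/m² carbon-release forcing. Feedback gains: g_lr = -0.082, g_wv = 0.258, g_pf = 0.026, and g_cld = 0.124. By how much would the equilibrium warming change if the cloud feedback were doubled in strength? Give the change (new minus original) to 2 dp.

0.86 °C

Original: g = 0.326, ΔT = 2.57/(1−0.326) = 3.8131 °C.
With doubled cloud: g' = 0.45, ΔT' = 2.57/(1−0.45) = 4.6727 °C.
Change = 4.6727 − 3.8131 = 0.86 °C.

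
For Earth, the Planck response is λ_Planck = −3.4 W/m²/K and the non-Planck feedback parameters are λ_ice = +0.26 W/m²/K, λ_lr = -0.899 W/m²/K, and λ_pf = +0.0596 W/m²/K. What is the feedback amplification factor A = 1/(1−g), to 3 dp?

0.854

Convert to gains: g_ice = 0.26/3.4 = 0.07647; g_lr = -0.899/3.4 = -0.2644; g_pf = 0.0596/3.4 = 0.01753.
Total gain g = -0.1704.
A = 1/(1 + 0.1704) = 0.854.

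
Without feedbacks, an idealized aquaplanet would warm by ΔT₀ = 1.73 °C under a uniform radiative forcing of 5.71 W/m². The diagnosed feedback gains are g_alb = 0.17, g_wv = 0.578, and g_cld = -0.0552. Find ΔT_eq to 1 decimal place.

5.6 °C

Total gain g = 0.17 + 0.578 − 0.0552 = 0.6928.
Amplification A = 1/(1 − 0.6928) = 3.255.
ΔT = 1.73 × 3.255 = 5.6 °C.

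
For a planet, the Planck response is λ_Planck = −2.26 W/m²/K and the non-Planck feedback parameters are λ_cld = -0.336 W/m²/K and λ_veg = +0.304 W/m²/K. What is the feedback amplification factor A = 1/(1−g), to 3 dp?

0.986

Convert to gains: g_cld = -0.336/2.26 = -0.1487; g_veg = 0.304/2.26 = 0.1345.
Total gain g = -0.0142.
A = 1/(1 + 0.0142) = 0.986.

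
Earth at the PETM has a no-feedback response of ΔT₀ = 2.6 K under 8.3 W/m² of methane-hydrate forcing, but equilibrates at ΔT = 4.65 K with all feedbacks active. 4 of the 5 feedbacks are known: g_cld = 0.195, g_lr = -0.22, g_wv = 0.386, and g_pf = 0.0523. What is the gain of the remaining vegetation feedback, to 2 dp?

0.03

Amplification A = ΔT/ΔT₀ = 4.65/2.6 = 1.788.
Total gain g = 1 − 1/A = 1 − 1/1.788 = 0.4407.
Known gains sum to 0.195 − 0.22 + 0.386 + 0.0523 = 0.4133.
g_veg = 0.4407 − 0.4133 = 0.03.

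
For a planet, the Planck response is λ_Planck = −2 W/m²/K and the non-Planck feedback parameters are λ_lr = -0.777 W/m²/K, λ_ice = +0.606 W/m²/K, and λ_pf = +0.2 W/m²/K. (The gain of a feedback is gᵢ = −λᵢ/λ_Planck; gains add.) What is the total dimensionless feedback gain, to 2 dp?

0.01

Convert to gains: g_lr = -0.777/2 = -0.3885; g_ice = 0.606/2 = 0.303; g_pf = 0.2/2 = 0.1.
Total gain g = 0.0145.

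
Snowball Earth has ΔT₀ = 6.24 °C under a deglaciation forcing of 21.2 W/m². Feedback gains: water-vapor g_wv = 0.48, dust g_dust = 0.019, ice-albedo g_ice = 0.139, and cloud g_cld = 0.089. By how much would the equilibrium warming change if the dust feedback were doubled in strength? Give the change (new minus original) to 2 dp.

1.71 °C

Original: g = 0.727, ΔT = 6.24/(1−0.727) = 22.8571 °C.
With doubled dust: g' = 0.746, ΔT' = 6.24/(1−0.746) = 24.5669 °C.
Change = 24.5669 − 22.8571 = 1.71 °C.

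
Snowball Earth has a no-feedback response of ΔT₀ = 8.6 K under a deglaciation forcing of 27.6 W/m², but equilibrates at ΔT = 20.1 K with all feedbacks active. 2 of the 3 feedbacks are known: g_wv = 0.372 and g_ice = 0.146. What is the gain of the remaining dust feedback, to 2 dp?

0.05

Amplification A = ΔT/ΔT₀ = 20.1/8.6 = 2.337.
Total gain g = 1 − 1/A = 1 − 1/2.337 = 0.5721.
Known gains sum to 0.372 + 0.146 = 0.518.
g_dust = 0.5721 − 0.518 = 0.05.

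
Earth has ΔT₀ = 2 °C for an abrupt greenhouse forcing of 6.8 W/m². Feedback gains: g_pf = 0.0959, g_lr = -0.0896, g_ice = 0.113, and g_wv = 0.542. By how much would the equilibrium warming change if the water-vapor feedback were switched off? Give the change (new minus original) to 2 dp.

-3.63 °C

Original: g = 0.6613, ΔT = 2/(1−0.6613) = 5.9049 °C.
Without water-vapor: g' = 0.1193, ΔT' = 2/(1−0.1193) = 2.2709 °C.
Change = 2.2709 − 5.9049 = -3.63 °C.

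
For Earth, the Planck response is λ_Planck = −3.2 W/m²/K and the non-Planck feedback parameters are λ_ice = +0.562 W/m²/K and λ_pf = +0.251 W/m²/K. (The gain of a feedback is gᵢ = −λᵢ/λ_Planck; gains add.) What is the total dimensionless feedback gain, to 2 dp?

Convert to gains: g_ice = 0.562/3.2 = 0.1756; g_pf = 0.251/3.2 = 0.07844.
Total gain g = 0.25404.

0.25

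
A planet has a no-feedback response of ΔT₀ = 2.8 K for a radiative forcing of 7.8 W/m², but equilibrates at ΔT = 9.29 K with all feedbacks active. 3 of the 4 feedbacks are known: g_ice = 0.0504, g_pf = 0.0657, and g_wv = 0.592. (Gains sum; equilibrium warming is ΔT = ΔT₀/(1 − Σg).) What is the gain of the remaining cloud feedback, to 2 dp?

Amplification A = ΔT/ΔT₀ = 9.29/2.8 = 3.318.
Total gain g = 1 − 1/A = 1 − 1/3.318 = 0.6986.
Known gains sum to 0.0504 + 0.0657 + 0.592 = 0.7081.
g_cld = 0.6986 − 0.7081 = -0.01.

-0.01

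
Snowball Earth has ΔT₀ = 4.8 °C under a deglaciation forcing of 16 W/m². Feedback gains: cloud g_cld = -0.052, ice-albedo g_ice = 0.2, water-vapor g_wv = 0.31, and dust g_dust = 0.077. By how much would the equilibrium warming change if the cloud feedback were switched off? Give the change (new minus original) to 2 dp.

Original: g = 0.535, ΔT = 4.8/(1−0.535) = 10.3226 °C.
Without cloud: g' = 0.587, ΔT' = 4.8/(1−0.587) = 11.6223 °C.
Change = 11.6223 − 10.3226 = 1.30 °C.

1.30 °C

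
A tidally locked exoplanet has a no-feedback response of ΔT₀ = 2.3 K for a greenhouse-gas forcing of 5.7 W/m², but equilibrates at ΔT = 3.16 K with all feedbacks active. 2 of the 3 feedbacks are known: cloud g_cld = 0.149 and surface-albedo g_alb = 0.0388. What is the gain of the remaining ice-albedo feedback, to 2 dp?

0.08

Amplification A = ΔT/ΔT₀ = 3.16/2.3 = 1.374.
Total gain g = 1 − 1/A = 1 − 1/1.374 = 0.2722.
Known gains sum to 0.149 + 0.0388 = 0.1878.
g_ice = 0.2722 − 0.1878 = 0.08.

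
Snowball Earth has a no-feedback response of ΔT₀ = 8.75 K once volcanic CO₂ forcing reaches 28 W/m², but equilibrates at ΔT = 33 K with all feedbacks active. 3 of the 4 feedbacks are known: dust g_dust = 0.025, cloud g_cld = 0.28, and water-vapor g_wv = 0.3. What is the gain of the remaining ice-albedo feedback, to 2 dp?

Amplification A = ΔT/ΔT₀ = 33/8.75 = 3.771.
Total gain g = 1 − 1/A = 1 − 1/3.771 = 0.7348.
Known gains sum to 0.025 + 0.28 + 0.3 = 0.605.
g_ice = 0.7348 − 0.605 = 0.13.

0.13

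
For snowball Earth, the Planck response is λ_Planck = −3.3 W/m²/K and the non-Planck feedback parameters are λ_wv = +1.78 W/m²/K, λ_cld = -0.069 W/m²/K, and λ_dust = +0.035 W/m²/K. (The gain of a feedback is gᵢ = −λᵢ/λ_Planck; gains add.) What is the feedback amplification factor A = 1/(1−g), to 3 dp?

2.124

Convert to gains: g_wv = 1.78/3.3 = 0.5394; g_cld = -0.069/3.3 = -0.02091; g_dust = 0.035/3.3 = 0.01061.
Total gain g = 0.5291.
A = 1/(1 − 0.5291) = 2.124.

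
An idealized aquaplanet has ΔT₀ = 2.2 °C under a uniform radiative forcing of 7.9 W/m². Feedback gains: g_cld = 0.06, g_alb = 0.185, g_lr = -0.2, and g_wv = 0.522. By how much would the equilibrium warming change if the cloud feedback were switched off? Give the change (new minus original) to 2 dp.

-0.62 °C

Original: g = 0.567, ΔT = 2.2/(1−0.567) = 5.0808 °C.
Without cloud: g' = 0.507, ΔT' = 2.2/(1−0.507) = 4.4625 °C.
Change = 4.4625 − 5.0808 = -0.62 °C.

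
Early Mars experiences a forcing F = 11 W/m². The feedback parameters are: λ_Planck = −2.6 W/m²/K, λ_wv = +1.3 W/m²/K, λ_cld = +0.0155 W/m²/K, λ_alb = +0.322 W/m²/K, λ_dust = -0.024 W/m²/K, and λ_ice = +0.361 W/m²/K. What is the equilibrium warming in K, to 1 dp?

Net feedback parameter λ = (−2.6) + (+1.3) + (+0.0155) + (+0.322) + (-0.024) + (+0.361) = -0.6255 W/m²/K.
ΔT = −F/λ = −11/(-0.6255) = 17.6 K.

17.6 K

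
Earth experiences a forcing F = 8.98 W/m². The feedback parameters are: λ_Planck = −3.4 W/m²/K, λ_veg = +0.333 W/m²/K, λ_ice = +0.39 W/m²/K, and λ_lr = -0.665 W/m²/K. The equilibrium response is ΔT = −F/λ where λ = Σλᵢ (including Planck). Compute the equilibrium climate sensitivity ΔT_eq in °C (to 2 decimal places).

2.69 °C

Net feedback parameter λ = (−3.4) + (+0.333) + (+0.39) + (-0.665) = -3.342 W/m²/K.
ΔT = −F/λ = −8.98/(-3.342) = 2.69 °C.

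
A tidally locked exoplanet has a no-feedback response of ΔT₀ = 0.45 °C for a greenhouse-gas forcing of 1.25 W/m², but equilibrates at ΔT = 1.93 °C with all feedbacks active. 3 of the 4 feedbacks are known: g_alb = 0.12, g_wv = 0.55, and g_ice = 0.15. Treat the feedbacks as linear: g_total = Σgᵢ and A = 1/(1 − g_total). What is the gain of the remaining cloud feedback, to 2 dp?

Amplification A = ΔT/ΔT₀ = 1.93/0.45 = 4.289.
Total gain g = 1 − 1/A = 1 − 1/4.289 = 0.7668.
Known gains sum to 0.12 + 0.55 + 0.15 = 0.82.
g_cld = 0.7668 − 0.82 = -0.05.

-0.05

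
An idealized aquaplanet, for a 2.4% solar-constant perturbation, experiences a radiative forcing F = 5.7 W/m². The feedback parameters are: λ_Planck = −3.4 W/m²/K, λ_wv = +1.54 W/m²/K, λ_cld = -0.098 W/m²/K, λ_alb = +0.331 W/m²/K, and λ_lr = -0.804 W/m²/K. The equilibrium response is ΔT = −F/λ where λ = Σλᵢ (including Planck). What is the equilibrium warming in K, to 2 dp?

Net feedback parameter λ = (−3.4) + (+1.54) + (-0.098) + (+0.331) + (-0.804) = -2.431 W/m²/K.
ΔT = −F/λ = −5.7/(-2.431) = 2.34 K.

2.34 K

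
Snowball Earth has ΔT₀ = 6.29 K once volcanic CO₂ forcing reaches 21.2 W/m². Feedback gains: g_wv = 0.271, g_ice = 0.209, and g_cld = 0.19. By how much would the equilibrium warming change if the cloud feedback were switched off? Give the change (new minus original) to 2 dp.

Original: g = 0.67, ΔT = 6.29/(1−0.67) = 19.0606 K.
Without cloud: g' = 0.48, ΔT' = 6.29/(1−0.48) = 12.0962 K.
Change = 12.0962 − 19.0606 = -6.96 K.

-6.96 K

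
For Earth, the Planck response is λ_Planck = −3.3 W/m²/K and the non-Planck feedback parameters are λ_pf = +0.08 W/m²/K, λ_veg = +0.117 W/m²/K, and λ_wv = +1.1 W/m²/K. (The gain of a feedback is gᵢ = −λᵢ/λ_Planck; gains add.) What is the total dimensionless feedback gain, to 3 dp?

Convert to gains: g_pf = 0.08/3.3 = 0.02424; g_veg = 0.117/3.3 = 0.03545; g_wv = 1.1/3.3 = 0.3333.
Total gain g = 0.39299.

0.393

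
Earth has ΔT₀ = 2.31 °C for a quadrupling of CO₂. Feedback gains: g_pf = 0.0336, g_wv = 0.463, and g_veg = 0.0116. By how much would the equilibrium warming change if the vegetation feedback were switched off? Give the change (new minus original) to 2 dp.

-0.11 °C

Original: g = 0.5082, ΔT = 2.31/(1−0.5082) = 4.6970 °C.
Without vegetation: g' = 0.4966, ΔT' = 2.31/(1−0.4966) = 4.5888 °C.
Change = 4.5888 − 4.6970 = -0.11 °C.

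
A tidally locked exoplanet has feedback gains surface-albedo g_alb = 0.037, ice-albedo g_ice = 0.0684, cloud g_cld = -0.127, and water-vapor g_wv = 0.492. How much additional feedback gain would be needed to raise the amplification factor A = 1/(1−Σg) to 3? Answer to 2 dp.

Current total gain = 0.4704.
Target gain for A = 3: g* = 1 − 1/3 = 0.6667.
Additional gain needed = 0.6667 − 0.4704 = 0.20.

0.20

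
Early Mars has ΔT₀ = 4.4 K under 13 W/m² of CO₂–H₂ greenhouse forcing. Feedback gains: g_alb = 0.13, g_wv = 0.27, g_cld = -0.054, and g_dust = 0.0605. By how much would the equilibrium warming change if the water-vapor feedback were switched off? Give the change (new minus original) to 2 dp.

-2.32 K

Original: g = 0.4065, ΔT = 4.4/(1−0.4065) = 7.4136 K.
Without water-vapor: g' = 0.1365, ΔT' = 4.4/(1−0.1365) = 5.0955 K.
Change = 5.0955 − 7.4136 = -2.32 K.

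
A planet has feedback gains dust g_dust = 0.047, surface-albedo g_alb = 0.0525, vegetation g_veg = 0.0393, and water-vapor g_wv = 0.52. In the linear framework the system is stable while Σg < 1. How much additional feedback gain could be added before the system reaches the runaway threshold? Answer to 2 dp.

0.34

Current total gain = 0.047 + 0.0525 + 0.0393 + 0.52 = 0.6588.
Margin to runaway = 1 − 0.6588 = 0.34.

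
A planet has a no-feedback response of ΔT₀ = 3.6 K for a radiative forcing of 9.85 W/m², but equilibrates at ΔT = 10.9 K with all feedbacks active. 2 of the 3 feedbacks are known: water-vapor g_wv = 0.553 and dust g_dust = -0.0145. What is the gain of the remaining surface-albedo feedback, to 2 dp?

Amplification A = ΔT/ΔT₀ = 10.9/3.6 = 3.028.
Total gain g = 1 − 1/A = 1 − 1/3.028 = 0.6697.
Known gains sum to 0.553 − 0.0145 = 0.5385.
g_alb = 0.6697 − 0.5385 = 0.13.

0.13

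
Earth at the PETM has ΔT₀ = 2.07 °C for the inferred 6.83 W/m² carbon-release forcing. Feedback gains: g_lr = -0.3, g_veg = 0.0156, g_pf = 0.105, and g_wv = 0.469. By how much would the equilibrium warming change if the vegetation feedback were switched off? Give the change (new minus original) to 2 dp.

-0.06 °C

Original: g = 0.2896, ΔT = 2.07/(1−0.2896) = 2.9139 °C.
Without vegetation: g' = 0.274, ΔT' = 2.07/(1−0.274) = 2.8512 °C.
Change = 2.8512 − 2.9139 = -0.06 °C.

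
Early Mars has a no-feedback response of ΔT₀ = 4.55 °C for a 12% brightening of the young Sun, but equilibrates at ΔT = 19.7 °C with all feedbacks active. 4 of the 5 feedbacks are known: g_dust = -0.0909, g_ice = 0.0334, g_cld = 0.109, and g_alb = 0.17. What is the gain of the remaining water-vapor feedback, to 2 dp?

Amplification A = ΔT/ΔT₀ = 19.7/4.55 = 4.33.
Total gain g = 1 − 1/A = 1 − 1/4.33 = 0.7691.
Known gains sum to -0.0909 + 0.0334 + 0.109 + 0.17 = 0.2215.
g_wv = 0.7691 − 0.2215 = 0.55.

0.55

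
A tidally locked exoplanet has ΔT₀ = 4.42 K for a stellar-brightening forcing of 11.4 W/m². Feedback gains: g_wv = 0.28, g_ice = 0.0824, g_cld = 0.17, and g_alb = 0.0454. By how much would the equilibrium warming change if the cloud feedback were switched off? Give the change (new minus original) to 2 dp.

-3.01 K

Original: g = 0.5778, ΔT = 4.42/(1−0.5778) = 10.4690 K.
Without cloud: g' = 0.4078, ΔT' = 4.42/(1−0.4078) = 7.4637 K.
Change = 7.4637 − 10.4690 = -3.01 K.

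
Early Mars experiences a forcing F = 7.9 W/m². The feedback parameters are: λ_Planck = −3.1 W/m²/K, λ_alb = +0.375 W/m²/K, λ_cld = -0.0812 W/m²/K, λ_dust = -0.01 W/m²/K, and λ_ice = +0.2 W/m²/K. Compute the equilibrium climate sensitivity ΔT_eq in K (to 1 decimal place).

3.0 K

Net feedback parameter λ = (−3.1) + (+0.375) + (-0.0812) + (-0.01) + (+0.2) = -2.6162 W/m²/K.
ΔT = −F/λ = −7.9/(-2.6162) = 3.0 K.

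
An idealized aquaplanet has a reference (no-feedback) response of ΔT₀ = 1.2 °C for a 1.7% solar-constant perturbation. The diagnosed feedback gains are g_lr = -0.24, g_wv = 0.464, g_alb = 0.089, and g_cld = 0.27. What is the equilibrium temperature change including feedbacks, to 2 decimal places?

2.88 °C

Total gain g = -0.24 + 0.464 + 0.089 + 0.27 = 0.583.
Amplification A = 1/(1 − 0.583) = 2.398.
ΔT = 1.2 × 2.398 = 2.88 °C.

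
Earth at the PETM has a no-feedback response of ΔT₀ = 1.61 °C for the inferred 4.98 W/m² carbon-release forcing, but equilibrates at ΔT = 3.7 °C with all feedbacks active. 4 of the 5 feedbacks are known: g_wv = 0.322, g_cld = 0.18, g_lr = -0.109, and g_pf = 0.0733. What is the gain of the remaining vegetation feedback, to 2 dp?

Amplification A = ΔT/ΔT₀ = 3.7/1.61 = 2.298.
Total gain g = 1 − 1/A = 1 − 1/2.298 = 0.5648.
Known gains sum to 0.322 + 0.18 − 0.109 + 0.0733 = 0.4663.
g_veg = 0.5648 − 0.4663 = 0.10.

0.10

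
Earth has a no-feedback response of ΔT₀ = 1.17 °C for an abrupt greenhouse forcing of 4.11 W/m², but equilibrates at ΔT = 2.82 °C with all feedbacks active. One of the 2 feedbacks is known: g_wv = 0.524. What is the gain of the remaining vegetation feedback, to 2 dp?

Amplification A = ΔT/ΔT₀ = 2.82/1.17 = 2.41.
Total gain g = 1 − 1/A = 1 − 1/2.41 = 0.5851.
The known gain is 0.524.
g_veg = 0.5851 − 0.524 = 0.06.

0.06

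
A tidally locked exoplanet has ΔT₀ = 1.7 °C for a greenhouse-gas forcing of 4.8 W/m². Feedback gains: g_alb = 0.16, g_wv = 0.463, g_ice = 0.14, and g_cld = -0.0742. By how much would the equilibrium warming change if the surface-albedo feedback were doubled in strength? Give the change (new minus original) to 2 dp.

5.78 °C

Original: g = 0.6888, ΔT = 1.7/(1−0.6888) = 5.4627 °C.
With doubled surface-albedo: g' = 0.8488, ΔT' = 1.7/(1−0.8488) = 11.2434 °C.
Change = 11.2434 − 5.4627 = 5.78 °C.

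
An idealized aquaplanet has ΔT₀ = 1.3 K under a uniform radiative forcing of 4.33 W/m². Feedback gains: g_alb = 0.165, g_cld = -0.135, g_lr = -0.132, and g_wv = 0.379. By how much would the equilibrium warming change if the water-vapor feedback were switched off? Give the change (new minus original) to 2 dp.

-0.62 K

Original: g = 0.277, ΔT = 1.3/(1−0.277) = 1.7981 K.
Without water-vapor: g' = -0.102, ΔT' = 1.3/(1+0.102) = 1.1797 K.
Change = 1.1797 − 1.7981 = -0.62 K.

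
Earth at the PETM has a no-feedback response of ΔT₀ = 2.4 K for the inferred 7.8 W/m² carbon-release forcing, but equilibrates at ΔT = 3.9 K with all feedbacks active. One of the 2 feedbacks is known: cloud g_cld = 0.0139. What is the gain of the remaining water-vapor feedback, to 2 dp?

0.37

Amplification A = ΔT/ΔT₀ = 3.9/2.4 = 1.625.
Total gain g = 1 − 1/A = 1 − 1/1.625 = 0.3846.
The known gain is 0.0139.
g_wv = 0.3846 − 0.0139 = 0.37.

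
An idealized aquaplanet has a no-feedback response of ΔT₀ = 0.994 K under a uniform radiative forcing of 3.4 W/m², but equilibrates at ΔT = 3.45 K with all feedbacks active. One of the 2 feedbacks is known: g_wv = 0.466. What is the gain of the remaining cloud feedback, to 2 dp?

Amplification A = ΔT/ΔT₀ = 3.45/0.994 = 3.471.
Total gain g = 1 − 1/A = 1 − 1/3.471 = 0.7119.
The known gain is 0.466.
g_cld = 0.7119 − 0.466 = 0.25.

0.25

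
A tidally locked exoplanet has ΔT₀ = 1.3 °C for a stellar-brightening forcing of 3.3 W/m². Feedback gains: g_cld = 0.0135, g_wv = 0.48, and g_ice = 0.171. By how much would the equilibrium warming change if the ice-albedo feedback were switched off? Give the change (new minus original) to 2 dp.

Original: g = 0.6645, ΔT = 1.3/(1−0.6645) = 3.8748 °C.
Without ice-albedo: g' = 0.4935, ΔT' = 1.3/(1−0.4935) = 2.5666 °C.
Change = 2.5666 − 3.8748 = -1.31 °C.

-1.31 °C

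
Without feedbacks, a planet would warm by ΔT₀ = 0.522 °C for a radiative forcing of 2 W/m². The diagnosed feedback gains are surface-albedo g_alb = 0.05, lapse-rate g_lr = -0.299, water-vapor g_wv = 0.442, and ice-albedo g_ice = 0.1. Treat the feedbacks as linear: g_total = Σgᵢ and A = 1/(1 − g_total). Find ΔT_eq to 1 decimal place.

Total gain g = 0.05 − 0.299 + 0.442 + 0.1 = 0.293.
Amplification A = 1/(1 − 0.293) = 1.414.
ΔT = 0.522 × 1.414 = 0.7 °C.

0.7 °C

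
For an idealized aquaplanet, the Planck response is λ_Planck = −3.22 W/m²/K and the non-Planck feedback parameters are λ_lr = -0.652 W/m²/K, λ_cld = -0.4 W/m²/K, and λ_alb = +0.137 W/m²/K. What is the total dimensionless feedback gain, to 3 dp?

Convert to gains: g_lr = -0.652/3.22 = -0.2025; g_cld = -0.4/3.22 = -0.1242; g_alb = 0.137/3.22 = 0.04255.
Total gain g = -0.28415.

-0.284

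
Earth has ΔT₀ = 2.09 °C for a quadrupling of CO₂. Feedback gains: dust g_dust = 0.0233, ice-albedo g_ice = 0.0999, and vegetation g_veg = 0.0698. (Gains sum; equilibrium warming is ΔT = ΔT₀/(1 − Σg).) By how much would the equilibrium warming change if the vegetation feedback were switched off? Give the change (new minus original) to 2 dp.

-0.21 °C

Original: g = 0.193, ΔT = 2.09/(1−0.193) = 2.5898 °C.
Without vegetation: g' = 0.1232, ΔT' = 2.09/(1−0.1232) = 2.3837 °C.
Change = 2.3837 − 2.5898 = -0.21 °C.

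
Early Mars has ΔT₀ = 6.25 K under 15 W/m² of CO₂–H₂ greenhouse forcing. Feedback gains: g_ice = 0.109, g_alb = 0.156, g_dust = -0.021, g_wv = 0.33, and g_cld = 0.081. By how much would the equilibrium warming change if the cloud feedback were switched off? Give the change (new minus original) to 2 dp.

-3.44 K

Original: g = 0.655, ΔT = 6.25/(1−0.655) = 18.1159 K.
Without cloud: g' = 0.574, ΔT' = 6.25/(1−0.574) = 14.6714 K.
Change = 14.6714 − 18.1159 = -3.44 K.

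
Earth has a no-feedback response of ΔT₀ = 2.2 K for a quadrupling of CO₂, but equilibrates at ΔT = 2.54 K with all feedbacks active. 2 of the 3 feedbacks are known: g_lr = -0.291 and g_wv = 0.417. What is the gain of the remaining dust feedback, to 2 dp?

Amplification A = ΔT/ΔT₀ = 2.54/2.2 = 1.155.
Total gain g = 1 − 1/A = 1 − 1/1.155 = 0.1342.
Known gains sum to -0.291 + 0.417 = 0.126.
g_dust = 0.1342 − 0.126 = 0.01.

0.01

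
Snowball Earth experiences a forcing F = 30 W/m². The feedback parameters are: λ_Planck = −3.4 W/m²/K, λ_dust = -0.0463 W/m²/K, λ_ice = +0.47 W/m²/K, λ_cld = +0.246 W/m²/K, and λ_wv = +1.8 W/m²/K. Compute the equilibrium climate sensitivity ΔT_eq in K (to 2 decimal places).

32.25 K

Net feedback parameter λ = (−3.4) + (-0.0463) + (+0.47) + (+0.246) + (+1.8) = -0.9303 W/m²/K.
ΔT = −F/λ = −30/(-0.9303) = 32.25 K.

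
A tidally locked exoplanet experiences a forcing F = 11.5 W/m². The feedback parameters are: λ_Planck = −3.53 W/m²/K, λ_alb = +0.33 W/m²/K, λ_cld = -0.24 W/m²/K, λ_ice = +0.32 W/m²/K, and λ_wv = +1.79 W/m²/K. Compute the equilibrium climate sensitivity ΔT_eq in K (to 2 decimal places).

8.65 K

Net feedback parameter λ = (−3.53) + (+0.33) + (-0.24) + (+0.32) + (+1.79) = -1.33 W/m²/K.
ΔT = −F/λ = −11.5/(-1.33) = 8.65 K.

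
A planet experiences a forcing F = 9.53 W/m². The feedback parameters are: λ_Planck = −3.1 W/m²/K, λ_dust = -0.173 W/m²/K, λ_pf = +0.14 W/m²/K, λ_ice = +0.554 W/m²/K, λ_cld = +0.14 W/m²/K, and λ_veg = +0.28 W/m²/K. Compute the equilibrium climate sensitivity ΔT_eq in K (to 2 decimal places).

4.41 K

Net feedback parameter λ = (−3.1) + (-0.173) + (+0.14) + (+0.554) + (+0.14) + (+0.28) = -2.159 W/m²/K.
ΔT = −F/λ = −9.53/(-2.159) = 4.41 K.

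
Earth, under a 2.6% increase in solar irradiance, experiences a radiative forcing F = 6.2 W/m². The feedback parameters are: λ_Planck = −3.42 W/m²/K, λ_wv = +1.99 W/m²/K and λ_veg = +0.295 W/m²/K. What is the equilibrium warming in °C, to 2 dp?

Net feedback parameter λ = (−3.42) + (+1.99) + (+0.295) = -1.135 W/m²/K.
ΔT = −F/λ = −6.2/(-1.135) = 5.46 °C.

5.46 °C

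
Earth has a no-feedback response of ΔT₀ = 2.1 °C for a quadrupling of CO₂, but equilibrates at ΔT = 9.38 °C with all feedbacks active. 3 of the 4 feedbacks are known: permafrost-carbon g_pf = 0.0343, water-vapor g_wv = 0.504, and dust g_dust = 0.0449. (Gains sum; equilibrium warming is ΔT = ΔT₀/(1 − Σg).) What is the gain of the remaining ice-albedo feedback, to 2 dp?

0.19

Amplification A = ΔT/ΔT₀ = 9.38/2.1 = 4.467.
Total gain g = 1 − 1/A = 1 − 1/4.467 = 0.7761.
Known gains sum to 0.0343 + 0.504 + 0.0449 = 0.5832.
g_ice = 0.7761 − 0.5832 = 0.19.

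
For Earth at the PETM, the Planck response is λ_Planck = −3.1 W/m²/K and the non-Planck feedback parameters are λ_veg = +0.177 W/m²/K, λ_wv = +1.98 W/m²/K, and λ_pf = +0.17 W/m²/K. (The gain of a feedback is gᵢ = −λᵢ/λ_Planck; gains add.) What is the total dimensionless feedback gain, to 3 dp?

0.751

Convert to gains: g_veg = 0.177/3.1 = 0.0571; g_wv = 1.98/3.1 = 0.6387; g_pf = 0.17/3.1 = 0.05484.
Total gain g = 0.75064.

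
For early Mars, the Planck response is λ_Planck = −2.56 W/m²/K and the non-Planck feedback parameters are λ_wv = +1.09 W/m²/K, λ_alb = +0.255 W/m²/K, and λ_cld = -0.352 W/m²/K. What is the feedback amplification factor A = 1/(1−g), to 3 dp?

Convert to gains: g_wv = 1.09/2.56 = 0.4258; g_alb = 0.255/2.56 = 0.09961; g_cld = -0.352/2.56 = -0.1375.
Total gain g = 0.38791.
A = 1/(1 − 0.38791) = 1.634.

1.634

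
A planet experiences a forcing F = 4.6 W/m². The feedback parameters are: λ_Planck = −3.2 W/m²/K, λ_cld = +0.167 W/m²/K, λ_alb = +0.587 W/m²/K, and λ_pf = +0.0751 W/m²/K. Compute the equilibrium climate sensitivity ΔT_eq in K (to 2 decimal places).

Net feedback parameter λ = (−3.2) + (+0.167) + (+0.587) + (+0.0751) = -2.3709 W/m²/K.
ΔT = −F/λ = −4.6/(-2.3709) = 1.94 K.

1.94 K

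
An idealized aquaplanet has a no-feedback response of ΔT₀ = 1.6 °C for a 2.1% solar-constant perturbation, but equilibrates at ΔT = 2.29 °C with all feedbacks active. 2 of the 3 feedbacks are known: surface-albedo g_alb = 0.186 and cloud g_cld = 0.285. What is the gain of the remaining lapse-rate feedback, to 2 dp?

-0.17

Amplification A = ΔT/ΔT₀ = 2.29/1.6 = 1.431.
Total gain g = 1 − 1/A = 1 − 1/1.431 = 0.3012.
Known gains sum to 0.186 + 0.285 = 0.471.
g_lr = 0.3012 − 0.471 = -0.17.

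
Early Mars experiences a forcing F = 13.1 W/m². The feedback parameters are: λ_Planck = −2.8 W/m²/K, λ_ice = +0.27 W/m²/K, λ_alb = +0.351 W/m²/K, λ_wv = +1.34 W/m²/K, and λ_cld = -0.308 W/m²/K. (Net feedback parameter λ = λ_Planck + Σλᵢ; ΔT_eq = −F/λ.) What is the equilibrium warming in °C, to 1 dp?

Net feedback parameter λ = (−2.8) + (+0.27) + (+0.351) + (+1.34) + (-0.308) = -1.147 W/m²/K.
ΔT = −F/λ = −13.1/(-1.147) = 11.4 °C.

11.4 °C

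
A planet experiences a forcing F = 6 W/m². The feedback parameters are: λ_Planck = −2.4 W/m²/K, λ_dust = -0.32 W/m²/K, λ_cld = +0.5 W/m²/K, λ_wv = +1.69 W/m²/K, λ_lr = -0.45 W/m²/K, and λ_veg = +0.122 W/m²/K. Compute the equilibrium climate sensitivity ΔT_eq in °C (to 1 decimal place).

7.0 °C

Net feedback parameter λ = (−2.4) + (-0.32) + (+0.5) + (+1.69) + (-0.45) + (+0.122) = -0.858 W/m²/K.
ΔT = −F/λ = −6/(-0.858) = 7.0 °C.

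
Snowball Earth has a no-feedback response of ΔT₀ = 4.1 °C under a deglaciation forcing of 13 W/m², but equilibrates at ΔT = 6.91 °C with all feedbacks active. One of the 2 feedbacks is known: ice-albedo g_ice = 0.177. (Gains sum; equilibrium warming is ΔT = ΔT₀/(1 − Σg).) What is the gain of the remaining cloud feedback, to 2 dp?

Amplification A = ΔT/ΔT₀ = 6.91/4.1 = 1.685.
Total gain g = 1 − 1/A = 1 − 1/1.685 = 0.4065.
The known gain is 0.177.
g_cld = 0.4065 − 0.177 = 0.23.

0.23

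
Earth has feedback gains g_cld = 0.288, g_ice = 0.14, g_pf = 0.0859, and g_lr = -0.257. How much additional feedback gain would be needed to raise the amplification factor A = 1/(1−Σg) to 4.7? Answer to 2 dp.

Current total gain = 0.2569.
Target gain for A = 4.7: g* = 1 − 1/4.7 = 0.7872.
Additional gain needed = 0.7872 − 0.2569 = 0.53.

0.53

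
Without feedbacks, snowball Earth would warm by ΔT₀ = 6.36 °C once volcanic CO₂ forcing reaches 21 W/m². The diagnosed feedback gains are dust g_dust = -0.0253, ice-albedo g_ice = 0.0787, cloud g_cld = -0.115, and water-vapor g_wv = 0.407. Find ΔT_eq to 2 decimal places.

Total gain g = -0.0253 + 0.0787 − 0.115 + 0.407 = 0.3454.
Amplification A = 1/(1 − 0.3454) = 1.528.
ΔT = 6.36 × 1.528 = 9.72 °C.

9.72 °C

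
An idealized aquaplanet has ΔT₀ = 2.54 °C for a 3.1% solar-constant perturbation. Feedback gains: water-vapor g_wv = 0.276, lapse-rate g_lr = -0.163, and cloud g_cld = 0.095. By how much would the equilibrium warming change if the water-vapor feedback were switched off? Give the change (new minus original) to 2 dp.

-0.83 °C

Original: g = 0.208, ΔT = 2.54/(1−0.208) = 3.2071 °C.
Without water-vapor: g' = -0.068, ΔT' = 2.54/(1+0.068) = 2.3783 °C.
Change = 2.3783 − 3.2071 = -0.83 °C.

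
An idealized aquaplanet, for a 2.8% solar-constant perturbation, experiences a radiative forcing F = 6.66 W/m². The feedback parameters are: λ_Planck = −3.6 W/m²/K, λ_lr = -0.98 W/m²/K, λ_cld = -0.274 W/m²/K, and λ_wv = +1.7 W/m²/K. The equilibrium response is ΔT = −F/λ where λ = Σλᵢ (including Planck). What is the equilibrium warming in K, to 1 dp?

2.1 K

Net feedback parameter λ = (−3.6) + (-0.98) + (-0.274) + (+1.7) = -3.154 W/m²/K.
ΔT = −F/λ = −6.66/(-3.154) = 2.1 K.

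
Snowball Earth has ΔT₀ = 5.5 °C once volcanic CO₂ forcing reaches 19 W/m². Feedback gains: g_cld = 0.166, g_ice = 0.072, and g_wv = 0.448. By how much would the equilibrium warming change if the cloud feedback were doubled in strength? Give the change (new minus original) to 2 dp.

Original: g = 0.686, ΔT = 5.5/(1−0.686) = 17.5159 °C.
With doubled cloud: g' = 0.852, ΔT' = 5.5/(1−0.852) = 37.1622 °C.
Change = 37.1622 − 17.5159 = 19.65 °C.

19.65 °C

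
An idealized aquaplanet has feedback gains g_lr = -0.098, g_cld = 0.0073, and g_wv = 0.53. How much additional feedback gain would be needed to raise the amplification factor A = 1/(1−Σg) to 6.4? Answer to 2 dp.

0.40

Current total gain = 0.4393.
Target gain for A = 6.4: g* = 1 − 1/6.4 = 0.8438.
Additional gain needed = 0.8438 − 0.4393 = 0.40.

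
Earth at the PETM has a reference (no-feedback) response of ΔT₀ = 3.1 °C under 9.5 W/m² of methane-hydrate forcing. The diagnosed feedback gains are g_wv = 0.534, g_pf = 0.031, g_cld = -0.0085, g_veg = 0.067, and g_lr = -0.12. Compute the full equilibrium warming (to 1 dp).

Total gain g = 0.534 + 0.031 − 0.0085 + 0.067 − 0.12 = 0.5035.
Amplification A = 1/(1 − 0.5035) = 2.014.
ΔT = 3.1 × 2.014 = 6.2 °C.

6.2 °C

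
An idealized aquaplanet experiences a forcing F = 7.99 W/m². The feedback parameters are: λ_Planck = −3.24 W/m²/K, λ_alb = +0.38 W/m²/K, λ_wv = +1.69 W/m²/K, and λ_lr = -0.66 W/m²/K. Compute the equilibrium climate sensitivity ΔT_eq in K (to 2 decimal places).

4.37 K

Net feedback parameter λ = (−3.24) + (+0.38) + (+1.69) + (-0.66) = -1.83 W/m²/K.
ΔT = −F/λ = −7.99/(-1.83) = 4.37 K.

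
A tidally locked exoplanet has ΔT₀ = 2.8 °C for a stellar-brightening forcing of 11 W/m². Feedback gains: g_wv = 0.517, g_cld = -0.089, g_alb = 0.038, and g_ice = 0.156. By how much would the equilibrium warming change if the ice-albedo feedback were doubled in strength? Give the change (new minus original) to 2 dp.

5.21 °C

Original: g = 0.622, ΔT = 2.8/(1−0.622) = 7.4074 °C.
With doubled ice-albedo: g' = 0.778, ΔT' = 2.8/(1−0.778) = 12.6126 °C.
Change = 12.6126 − 7.4074 = 5.21 °C.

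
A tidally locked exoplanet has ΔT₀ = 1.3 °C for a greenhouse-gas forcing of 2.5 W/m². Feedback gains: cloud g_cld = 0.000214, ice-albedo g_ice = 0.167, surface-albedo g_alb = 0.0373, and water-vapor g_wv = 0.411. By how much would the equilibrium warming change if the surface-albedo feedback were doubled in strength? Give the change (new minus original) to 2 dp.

Original: g = 0.615514, ΔT = 1.3/(1−0.615514) = 3.3811 °C.
With doubled surface-albedo: g' = 0.652814, ΔT' = 1.3/(1−0.652814) = 3.7444 °C.
Change = 3.7444 − 3.3811 = 0.36 °C.

0.36 °C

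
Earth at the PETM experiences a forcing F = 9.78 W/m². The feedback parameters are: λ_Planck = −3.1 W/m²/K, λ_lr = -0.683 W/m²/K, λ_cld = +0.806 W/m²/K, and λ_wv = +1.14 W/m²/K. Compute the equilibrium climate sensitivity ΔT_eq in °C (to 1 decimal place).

Net feedback parameter λ = (−3.1) + (-0.683) + (+0.806) + (+1.14) = -1.837 W/m²/K.
ΔT = −F/λ = −9.78/(-1.837) = 5.3 °C.

5.3 °C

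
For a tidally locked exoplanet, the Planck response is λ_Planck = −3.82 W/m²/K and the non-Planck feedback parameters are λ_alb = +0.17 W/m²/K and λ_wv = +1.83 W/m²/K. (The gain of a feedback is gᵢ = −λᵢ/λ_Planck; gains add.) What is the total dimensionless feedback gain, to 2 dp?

Convert to gains: g_alb = 0.17/3.82 = 0.0445; g_wv = 1.83/3.82 = 0.4791.
Total gain g = 0.5236.

0.52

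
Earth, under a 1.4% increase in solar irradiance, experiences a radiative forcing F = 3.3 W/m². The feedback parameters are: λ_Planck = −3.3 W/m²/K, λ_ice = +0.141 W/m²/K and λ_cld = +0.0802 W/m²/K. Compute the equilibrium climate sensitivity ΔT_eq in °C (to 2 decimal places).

Net feedback parameter λ = (−3.3) + (+0.141) + (+0.0802) = -3.0788 W/m²/K.
ΔT = −F/λ = −3.3/(-3.0788) = 1.07 °C.

1.07 °C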